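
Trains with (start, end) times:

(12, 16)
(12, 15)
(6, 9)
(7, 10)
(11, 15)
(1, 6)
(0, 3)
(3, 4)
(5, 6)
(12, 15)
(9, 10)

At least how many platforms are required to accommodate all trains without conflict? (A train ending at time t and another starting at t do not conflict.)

Count concurrent intervals with a sweep; the peak is the room count.
Events (time:±→running): 0:+→1 1:+→2 3:-→1 3:+→2 4:-→1 5:+→2 6:-→1 6:-→0 6:+→1 7:+→2 9:-→1 9:+→2 10:-→1 10:-→0 11:+→1 12:+→2 12:+→3 12:+→4 … peak 4.

4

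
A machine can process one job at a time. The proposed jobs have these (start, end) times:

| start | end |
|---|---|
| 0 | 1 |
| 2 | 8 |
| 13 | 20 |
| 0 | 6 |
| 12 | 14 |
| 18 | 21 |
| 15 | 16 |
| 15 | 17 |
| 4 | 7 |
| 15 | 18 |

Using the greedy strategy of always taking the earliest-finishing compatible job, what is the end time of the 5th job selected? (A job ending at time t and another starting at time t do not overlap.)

21

By end time: (0,1), (0,6), (4,7), (2,8), (12,14), (15,16), (15,17), (15,18), (13,20), (18,21).
Pick (0,1); next start ≥ 1 → (4,7); next start ≥ 7 → (12,14); next start ≥ 14 → (15,16); next start ≥ 16 → (18,21).
Selected: (0,1) (4,7) (12,14) (15,16) (18,21)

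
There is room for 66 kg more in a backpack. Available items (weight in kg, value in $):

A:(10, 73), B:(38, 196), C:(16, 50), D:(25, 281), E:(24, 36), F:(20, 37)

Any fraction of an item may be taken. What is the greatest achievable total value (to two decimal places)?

513.89

Sort by value per unit weight and fill in that order.
Order: D (281/25=11.24) > A (73/10=7.30) > B (196/38=5.16) > C (50/16=3.12) > F (37/20=1.85) > E (36/24=1.50)
Fill: take D (25 @ 281) → take A (10 @ 73) → take 31/38 of B → 159.89; 66/66 used.
Total value = 513.89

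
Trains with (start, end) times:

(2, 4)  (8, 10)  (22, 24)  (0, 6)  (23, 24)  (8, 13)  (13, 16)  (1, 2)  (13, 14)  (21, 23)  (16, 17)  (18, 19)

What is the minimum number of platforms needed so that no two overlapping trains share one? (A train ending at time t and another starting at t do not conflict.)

Events (time:±→running): 0:+→1 1:+→2 … peak 2.

2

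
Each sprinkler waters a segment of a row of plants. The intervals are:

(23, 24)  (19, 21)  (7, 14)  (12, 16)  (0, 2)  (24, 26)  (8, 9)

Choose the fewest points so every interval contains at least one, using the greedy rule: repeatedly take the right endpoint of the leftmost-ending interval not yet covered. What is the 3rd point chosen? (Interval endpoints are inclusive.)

16

By right end: [0,2]  [8,9]  [7,14]  [12,16]  [19,21]  [23,24]  [24,26]
[0,2] uncovered → point at 2; [8,9] uncovered → point at 9; [12,16] uncovered → point at 16; [19,21] uncovered → point at 21; [23,24] uncovered → point at 24.
Points: 2, 9, 16, 21, 24 (5 total).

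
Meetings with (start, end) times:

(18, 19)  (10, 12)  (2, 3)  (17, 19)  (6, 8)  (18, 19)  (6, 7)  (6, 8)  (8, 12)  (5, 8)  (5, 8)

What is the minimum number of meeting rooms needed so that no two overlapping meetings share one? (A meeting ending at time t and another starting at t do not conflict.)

starts: [2, 5, 5, 6, 6, 6, 8, 10, 17, 18, 18]
ends:   [3, 7, 8, 8, 8, 8, 12, 12, 19, 19, 19]
s2→1 e3→0 s5→1 s5→2 s6→3 s6→4 s6→5  — peak 5.

5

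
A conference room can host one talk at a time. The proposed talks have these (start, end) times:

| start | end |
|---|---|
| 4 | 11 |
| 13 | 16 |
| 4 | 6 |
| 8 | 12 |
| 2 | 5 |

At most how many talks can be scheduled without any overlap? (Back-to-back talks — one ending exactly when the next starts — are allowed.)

3

Sorted by end: (2,5)  (4,6)  (4,11)  (8,12)  (13,16)
take (2,5); take (8,12); take (13,16).
Selected 3 talks.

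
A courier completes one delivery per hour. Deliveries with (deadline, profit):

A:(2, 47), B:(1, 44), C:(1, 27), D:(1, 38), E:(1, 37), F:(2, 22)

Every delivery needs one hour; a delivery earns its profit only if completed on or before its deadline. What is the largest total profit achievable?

91

Profit order: A=47 B=44 D=38 E=37 C=27 F=22
Assign: A→slot 2, B→slot 1, D skipped, E skipped, C skipped, F skipped.
Slots: [1:B] [2:A]
Profit = 44 + 47 = 91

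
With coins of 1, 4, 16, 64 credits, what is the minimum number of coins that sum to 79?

79 = 1×64 + 3×4 + 3×1
Total coins = 1 + 3 + 3 = 7

7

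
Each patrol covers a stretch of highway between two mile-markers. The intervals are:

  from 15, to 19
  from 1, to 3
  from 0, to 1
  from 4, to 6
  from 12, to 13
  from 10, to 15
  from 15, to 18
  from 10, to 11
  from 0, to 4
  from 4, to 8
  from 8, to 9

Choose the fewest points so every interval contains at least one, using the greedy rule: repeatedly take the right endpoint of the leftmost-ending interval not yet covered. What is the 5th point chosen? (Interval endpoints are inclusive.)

13

By right end: [0,1]  [1,3]  [0,4]  [4,6]  [4,8]  [8,9]  [10,11]  [12,13]  [10,15]  [15,18]  [15,19]
[0,1] uncovered → point at 1; [4,6] uncovered → point at 6; [8,9] uncovered → point at 9; [10,11] uncovered → point at 11; [12,13] uncovered → point at 13; [15,18] uncovered → point at 18.
Points: 1, 6, 9, 11, 13, 18 (6 total).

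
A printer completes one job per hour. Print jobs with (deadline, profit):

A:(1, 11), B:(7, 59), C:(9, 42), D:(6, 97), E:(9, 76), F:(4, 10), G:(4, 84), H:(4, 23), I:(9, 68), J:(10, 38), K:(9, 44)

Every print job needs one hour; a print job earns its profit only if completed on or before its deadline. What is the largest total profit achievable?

By profit: D(d6,97), G(d4,84), E(d9,76), I(d9,68), B(d7,59), K(d9,44), C(d9,42), J(d10,38), H(d4,23), A(d1,11), F(d4,10)
D→slot 6; G→slot 4; E→slot 9; I→slot 8; B→slot 7; K→slot 5; C→slot 3; J→slot 10; H→slot 2; A→slot 1; F skipped.
Profit = 11 + 23 + 42 + 84 + 44 + 97 + 59 + 68 + 76 + 38 = 542

542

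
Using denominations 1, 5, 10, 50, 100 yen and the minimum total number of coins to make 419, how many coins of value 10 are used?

1

Greedy: take as many of the largest coin as possible, then repeat with the remainder.
419 = 4×100 + 1×10 + 1×5 + 4×1
Count of 10: 1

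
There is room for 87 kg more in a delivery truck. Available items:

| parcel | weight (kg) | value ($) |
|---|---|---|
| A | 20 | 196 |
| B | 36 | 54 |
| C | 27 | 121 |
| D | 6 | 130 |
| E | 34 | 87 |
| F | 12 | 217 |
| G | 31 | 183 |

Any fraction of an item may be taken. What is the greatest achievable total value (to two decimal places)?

Ratios (sorted): D 21.67, F 18.08, A 9.80, G 5.90, C 4.48, E 2.56, B 1.50
take D (6 @ 130); take F (12 @ 217); take A (20 @ 196); take G (31 @ 183); take 18/27 of C → 80.67. Capacity used 87/87.
Total value = 806.67

806.67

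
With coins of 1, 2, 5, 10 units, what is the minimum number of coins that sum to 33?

5

Greedy: take as many of the largest coin as possible, then repeat with the remainder.
33 = 3×10 + 1×2 + 1×1
Total coins = 3 + 1 + 1 = 5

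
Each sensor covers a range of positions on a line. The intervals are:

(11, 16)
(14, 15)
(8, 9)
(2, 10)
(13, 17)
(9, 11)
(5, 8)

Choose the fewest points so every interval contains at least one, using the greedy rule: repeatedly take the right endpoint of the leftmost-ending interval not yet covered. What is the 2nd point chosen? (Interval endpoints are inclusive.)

Sorted: [5,8] [8,9] [2,10] [9,11] [14,15] [11,16] [13,17]
{[5,8],[8,9],[2,10]} hit by 8; {[9,11]} hit by 11; {[14,15],[11,16],[13,17]} hit by 15.
Points: 8, 11, 15 (3 total).

11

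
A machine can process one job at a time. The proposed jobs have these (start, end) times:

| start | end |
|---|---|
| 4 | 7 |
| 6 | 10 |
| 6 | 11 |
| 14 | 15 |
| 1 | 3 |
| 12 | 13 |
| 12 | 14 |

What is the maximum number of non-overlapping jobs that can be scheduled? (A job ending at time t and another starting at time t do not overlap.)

4

Greedy by earliest finish: after sorting by end time, pick each interval compatible with the last pick.
Sorted by end: (1,3)  (4,7)  (6,10)  (6,11)  (12,13)  (12,14)  (14,15)
take (1,3); take (4,7); take (12,13); skip (12,14); take (14,15).
Selected 4 jobs.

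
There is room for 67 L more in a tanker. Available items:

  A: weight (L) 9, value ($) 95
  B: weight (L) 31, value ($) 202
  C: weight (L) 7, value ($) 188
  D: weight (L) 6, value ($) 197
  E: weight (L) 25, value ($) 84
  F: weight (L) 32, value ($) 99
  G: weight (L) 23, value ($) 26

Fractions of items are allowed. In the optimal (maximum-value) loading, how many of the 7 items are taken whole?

Sort by value per unit weight and fill in that order.
Order: D (197/6=32.83) > C (188/7=26.86) > A (95/9=10.56) > B (202/31=6.52) > E (84/25=3.36) > F (99/32=3.09) > G (26/23=1.13)
Fill: take D (6 @ 197) → take C (7 @ 188) → take A (9 @ 95) → take B (31 @ 202) → take 14/25 of E → 47.04; 67/67 used.
4 item(s) taken whole; one partial (take 14/25 of E).

4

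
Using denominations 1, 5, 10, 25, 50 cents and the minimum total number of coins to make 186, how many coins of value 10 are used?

186 = 3×50 + 1×25 + 1×10 + 1×1
Count of 10: 1

1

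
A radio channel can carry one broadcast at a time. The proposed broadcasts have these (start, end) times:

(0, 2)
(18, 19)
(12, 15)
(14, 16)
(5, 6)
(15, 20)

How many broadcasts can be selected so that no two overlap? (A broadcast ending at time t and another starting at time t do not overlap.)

By end time: (0,2), (5,6), (12,15), (14,16), (18,19), (15,20).
Pick (0,2); next start ≥ 2 → (5,6); next start ≥ 6 → (12,15); next start ≥ 15 → (18,19).
Selected 4 broadcasts.

4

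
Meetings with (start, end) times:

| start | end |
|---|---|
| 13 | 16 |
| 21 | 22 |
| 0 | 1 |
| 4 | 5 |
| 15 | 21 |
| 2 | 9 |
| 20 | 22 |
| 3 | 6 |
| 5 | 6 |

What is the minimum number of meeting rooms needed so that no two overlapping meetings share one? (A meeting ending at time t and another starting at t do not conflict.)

3

starts: [0, 2, 3, 4, 5, 13, 15, 20, 21]
ends:   [1, 5, 6, 6, 9, 16, 21, 22, 22]
s0→1 e1→0 s2→1 s3→2 s4→3  — peak 3.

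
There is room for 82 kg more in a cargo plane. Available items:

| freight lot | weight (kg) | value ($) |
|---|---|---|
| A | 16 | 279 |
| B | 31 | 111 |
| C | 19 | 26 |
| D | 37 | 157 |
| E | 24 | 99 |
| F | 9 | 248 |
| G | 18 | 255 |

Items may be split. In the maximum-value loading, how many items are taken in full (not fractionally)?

4

Greedy by value/weight ratio, highest first.
Order: F (248/9=27.56) > A (279/16=17.44) > G (255/18=14.17) > D (157/37=4.24) > E (99/24=4.12) > B (111/31=3.58) > C (26/19=1.37)
Fill: take F (9 @ 248) → take A (16 @ 279) → take G (18 @ 255) → take D (37 @ 157) → take 2/24 of E → 8.25; 82/82 used.
4 item(s) taken whole; one partial (take 2/24 of E).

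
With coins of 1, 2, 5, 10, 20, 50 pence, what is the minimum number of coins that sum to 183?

7

Use the largest denomination that fits, subtract, and repeat.
183 = 3×50 + 1×20 + 1×10 + 1×2 + 1×1
Total coins = 3 + 1 + 1 + 1 + 1 = 7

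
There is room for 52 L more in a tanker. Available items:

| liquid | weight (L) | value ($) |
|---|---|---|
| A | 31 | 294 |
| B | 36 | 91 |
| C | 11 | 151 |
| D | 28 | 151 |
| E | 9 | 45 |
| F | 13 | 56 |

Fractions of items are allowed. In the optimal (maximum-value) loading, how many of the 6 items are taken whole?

2

Greedy by value/weight ratio, highest first.
Ratios (sorted): C 13.73, A 9.48, D 5.39, E 5.00, F 4.31, B 2.53
take C (11 @ 151); take A (31 @ 294); take 10/28 of D → 53.93. Capacity used 52/52.
2 item(s) taken whole; one partial (take 10/28 of D).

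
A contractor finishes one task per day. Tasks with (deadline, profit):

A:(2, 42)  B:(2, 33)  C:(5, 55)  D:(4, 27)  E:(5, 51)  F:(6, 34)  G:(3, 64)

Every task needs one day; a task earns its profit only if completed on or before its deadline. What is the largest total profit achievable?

Sort by profit descending; place each in the latest free slot ≤ its deadline.
By profit: G(d3,64), C(d5,55), E(d5,51), A(d2,42), F(d6,34), B(d2,33), D(d4,27)
G→slot 3; C→slot 5; E→slot 4; A→slot 2; F→slot 6; B→slot 1; D skipped.
Profit = 33 + 42 + 64 + 51 + 55 + 34 = 279

279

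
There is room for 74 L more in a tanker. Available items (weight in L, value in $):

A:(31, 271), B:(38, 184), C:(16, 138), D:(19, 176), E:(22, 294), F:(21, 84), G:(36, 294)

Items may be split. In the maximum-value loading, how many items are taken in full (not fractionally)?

Greedy by value/weight ratio, highest first.
Ratios (sorted): E 13.36, D 9.26, A 8.74, C 8.62, G 8.17, B 4.84, F 4.00
take E (22 @ 294); take D (19 @ 176); take A (31 @ 271); take 2/16 of C → 17.25. Capacity used 74/74.
3 item(s) taken whole; one partial (take 2/16 of C).

3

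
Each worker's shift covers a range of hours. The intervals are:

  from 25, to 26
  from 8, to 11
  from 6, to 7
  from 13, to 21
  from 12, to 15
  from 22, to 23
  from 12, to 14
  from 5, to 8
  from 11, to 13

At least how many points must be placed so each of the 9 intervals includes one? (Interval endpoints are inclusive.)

5

Sort by right endpoint; whenever an interval is uncovered, place a point at its right end.
By right end: [6,7]  [5,8]  [8,11]  [11,13]  [12,14]  [12,15]  [13,21]  [22,23]  [25,26]
[6,7] uncovered → point at 7; [8,11] uncovered → point at 11; [12,14] uncovered → point at 14; [22,23] uncovered → point at 23; [25,26] uncovered → point at 26.
Points: 7, 11, 14, 23, 26 (5 total).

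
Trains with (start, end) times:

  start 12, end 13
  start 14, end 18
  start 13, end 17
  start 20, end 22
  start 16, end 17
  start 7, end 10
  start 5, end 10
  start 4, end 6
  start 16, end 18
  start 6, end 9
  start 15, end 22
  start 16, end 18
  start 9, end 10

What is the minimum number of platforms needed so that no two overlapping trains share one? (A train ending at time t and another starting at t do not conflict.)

starts: [4, 5, 6, 7, 9, 12, 13, 14, 15, 16, 16, 16, 20]
ends:   [6, 9, 10, 10, 10, 13, 17, 17, 18, 18, 18, 22, 22]
s4→1 s5→2 e6→1 s6→2 s7→3 e9→2 s9→3 e10→2 e10→1 e10→0 s12→1 e13→0 s13→1 s14→2 s15→3 s16→4 s16→5 s16→6  — peak 6.

6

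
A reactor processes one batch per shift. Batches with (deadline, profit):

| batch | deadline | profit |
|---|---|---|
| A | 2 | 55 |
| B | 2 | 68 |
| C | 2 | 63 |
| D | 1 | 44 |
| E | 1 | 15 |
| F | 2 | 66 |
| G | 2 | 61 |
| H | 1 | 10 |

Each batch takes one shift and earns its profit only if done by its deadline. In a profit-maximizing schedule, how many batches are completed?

Take jobs in profit order; each goes to the latest open slot no later than its deadline.
By profit: B(d2,68), F(d2,66), C(d2,63), G(d2,61), A(d2,55), D(d1,44), E(d1,15), H(d1,10)
B→slot 2; F→slot 1; C skipped; G skipped; A skipped; D skipped; E skipped; H skipped.
2 of 8 scheduled.

2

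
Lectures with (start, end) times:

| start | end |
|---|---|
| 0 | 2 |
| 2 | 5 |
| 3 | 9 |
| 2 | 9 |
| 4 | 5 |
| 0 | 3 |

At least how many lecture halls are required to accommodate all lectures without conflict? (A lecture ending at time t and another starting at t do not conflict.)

4

Events (time:±→running): 0:+→1 0:+→2 2:-→1 2:+→2 2:+→3 3:-→2 3:+→3 4:+→4 … peak 4.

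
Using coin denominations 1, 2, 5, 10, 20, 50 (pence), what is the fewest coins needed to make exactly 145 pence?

145 = 2×50 + 2×20 + 1×5
Total coins = 2 + 2 + 1 = 5

5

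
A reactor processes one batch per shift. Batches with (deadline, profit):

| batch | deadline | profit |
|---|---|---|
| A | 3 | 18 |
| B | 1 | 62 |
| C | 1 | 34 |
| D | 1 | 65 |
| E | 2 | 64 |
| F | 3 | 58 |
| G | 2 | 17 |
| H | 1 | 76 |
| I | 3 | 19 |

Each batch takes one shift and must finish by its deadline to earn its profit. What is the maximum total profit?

Sort by profit descending; place each in the latest free slot ≤ its deadline.
Profit order: H=76 D=65 E=64 B=62 F=58 C=34 I=19 A=18 G=17
Assign: H→slot 1, D skipped, E→slot 2, B skipped, F→slot 3, C skipped, I skipped, A skipped, G skipped.
Slots: [1:H] [2:E] [3:F]
Profit = 76 + 64 + 58 = 198

198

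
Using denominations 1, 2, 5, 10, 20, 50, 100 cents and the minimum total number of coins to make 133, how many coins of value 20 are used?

Use the largest denomination that fits, subtract, and repeat.
133 − 1×100→33 − 1×20→13 − 1×10→3 − 1×2→1 − 1×1→0
Count of 20: 1

1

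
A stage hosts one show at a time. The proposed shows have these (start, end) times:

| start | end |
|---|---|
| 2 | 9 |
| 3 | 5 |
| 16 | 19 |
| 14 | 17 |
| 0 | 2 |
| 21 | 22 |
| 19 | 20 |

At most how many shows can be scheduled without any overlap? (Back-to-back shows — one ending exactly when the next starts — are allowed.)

Order by finish time; keep every interval that doesn't clash with the previous kept one.
By end time: (0,2), (3,5), (2,9), (14,17), (16,19), (19,20), (21,22).
Pick (0,2); next start ≥ 2 → (3,5); next start ≥ 5 → (14,17); next start ≥ 17 → (19,20); next start ≥ 20 → (21,22).
Selected 5 shows.

5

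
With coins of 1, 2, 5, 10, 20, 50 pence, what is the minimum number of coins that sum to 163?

163 − 3×50→13 − 1×10→3 − 1×2→1 − 1×1→0
Total coins = 3 + 1 + 1 + 1 = 6

6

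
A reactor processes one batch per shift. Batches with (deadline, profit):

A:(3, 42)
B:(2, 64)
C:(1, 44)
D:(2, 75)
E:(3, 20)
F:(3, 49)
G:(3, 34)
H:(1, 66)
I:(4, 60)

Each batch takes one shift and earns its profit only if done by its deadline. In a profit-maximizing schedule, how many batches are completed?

4

Take jobs in profit order; each goes to the latest open slot no later than its deadline.
By profit: D(d2,75), H(d1,66), B(d2,64), I(d4,60), F(d3,49), C(d1,44), A(d3,42), G(d3,34), E(d3,20)
D→slot 2; H→slot 1; B skipped; I→slot 4; F→slot 3; C skipped; A skipped; G skipped; E skipped.
4 of 9 scheduled.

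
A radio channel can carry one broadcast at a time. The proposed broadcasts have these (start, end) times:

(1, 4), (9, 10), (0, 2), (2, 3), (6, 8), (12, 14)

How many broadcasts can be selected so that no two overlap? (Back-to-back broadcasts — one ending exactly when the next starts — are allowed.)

5

Sorted by end: (0,2)  (2,3)  (1,4)  (6,8)  (9,10)  (12,14)
take (0,2); take (2,3); take (6,8); take (9,10); take (12,14).
Selected 5 broadcasts.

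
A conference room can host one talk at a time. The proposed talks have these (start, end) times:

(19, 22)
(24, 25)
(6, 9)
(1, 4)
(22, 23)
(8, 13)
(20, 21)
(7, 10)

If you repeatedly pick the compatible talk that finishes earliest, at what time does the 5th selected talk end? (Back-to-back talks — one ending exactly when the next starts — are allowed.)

25

By end time: (1,4), (6,9), (7,10), (8,13), (20,21), (19,22), (22,23), (24,25).
Pick (1,4); next start ≥ 4 → (6,9); next start ≥ 9 → (20,21); next start ≥ 21 → (22,23); next start ≥ 23 → (24,25).
Selected: (1,4) (6,9) (20,21) (22,23) (24,25)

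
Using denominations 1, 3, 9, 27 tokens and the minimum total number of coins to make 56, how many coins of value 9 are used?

0

56 − 2×27→2 − 2×1→0
Count of 9: 0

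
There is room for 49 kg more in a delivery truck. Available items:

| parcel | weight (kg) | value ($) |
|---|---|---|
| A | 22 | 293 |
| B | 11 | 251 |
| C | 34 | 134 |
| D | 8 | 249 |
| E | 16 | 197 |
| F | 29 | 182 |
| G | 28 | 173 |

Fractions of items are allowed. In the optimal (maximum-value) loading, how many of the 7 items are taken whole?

3

Greedy by value/weight ratio, highest first.
Ratios (sorted): D 31.12, B 22.82, A 13.32, E 12.31, F 6.28, G 6.18, C 3.94
take D (8 @ 249); take B (11 @ 251); take A (22 @ 293); take 8/16 of E → 98.50. Capacity used 49/49.
3 item(s) taken whole; one partial (take 8/16 of E).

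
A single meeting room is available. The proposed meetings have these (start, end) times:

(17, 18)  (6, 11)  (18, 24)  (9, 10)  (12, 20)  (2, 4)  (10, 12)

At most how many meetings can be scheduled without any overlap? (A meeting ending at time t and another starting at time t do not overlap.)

Sorted by end: (2,4)  (9,10)  (6,11)  (10,12)  (17,18)  (12,20)  (18,24)
take (2,4); take (9,10); skip (6,11); take (10,12); take (17,18); take (18,24).
Selected 5 meetings.

5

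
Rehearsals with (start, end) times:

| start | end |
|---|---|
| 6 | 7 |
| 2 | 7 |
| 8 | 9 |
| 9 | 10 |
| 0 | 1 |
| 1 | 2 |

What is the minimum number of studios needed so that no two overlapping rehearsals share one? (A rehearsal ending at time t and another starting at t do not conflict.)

Events (time:±→running): 0:+→1 1:-→0 1:+→1 2:-→0 2:+→1 6:+→2 … peak 2.

2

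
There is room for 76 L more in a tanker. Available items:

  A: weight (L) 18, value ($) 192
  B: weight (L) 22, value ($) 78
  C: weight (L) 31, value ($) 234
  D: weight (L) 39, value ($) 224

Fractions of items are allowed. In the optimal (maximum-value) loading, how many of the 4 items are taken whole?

Greedy by value/weight ratio, highest first.
Order: A (192/18=10.67) > C (234/31=7.55) > D (224/39=5.74) > B (78/22=3.55)
Fill: take A (18 @ 192) → take C (31 @ 234) → take 27/39 of D → 155.08; 76/76 used.
2 item(s) taken whole; one partial (take 27/39 of D).

2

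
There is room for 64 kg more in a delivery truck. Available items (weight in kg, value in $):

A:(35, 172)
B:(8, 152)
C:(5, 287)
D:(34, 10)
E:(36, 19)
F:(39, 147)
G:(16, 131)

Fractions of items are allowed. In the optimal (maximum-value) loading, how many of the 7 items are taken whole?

4

Greedy by value/weight ratio, highest first.
Order: C (287/5=57.40) > B (152/8=19.00) > G (131/16=8.19) > A (172/35=4.91) > F (147/39=3.77) > E (19/36=0.53) > D (10/34=0.29)
Fill: take C (5 @ 287) → take B (8 @ 152) → take G (16 @ 131) → take A (35 @ 172); 64/64 used.
4 item(s) taken whole.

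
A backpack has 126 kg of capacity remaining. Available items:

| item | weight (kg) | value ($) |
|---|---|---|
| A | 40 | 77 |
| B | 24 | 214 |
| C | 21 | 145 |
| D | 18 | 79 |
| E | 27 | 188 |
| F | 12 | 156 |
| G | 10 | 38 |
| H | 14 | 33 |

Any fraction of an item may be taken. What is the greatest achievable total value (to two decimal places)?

853.00

Greedy by value/weight ratio, highest first.
Order: F (156/12=13.00) > B (214/24=8.92) > E (188/27=6.96) > C (145/21=6.90) > D (79/18=4.39) > G (38/10=3.80) > H (33/14=2.36) > A (77/40=1.93)
Fill: take F (12 @ 156) → take B (24 @ 214) → take E (27 @ 188) → take C (21 @ 145) → take D (18 @ 79) → take G (10 @ 38) → take H (14 @ 33); 126/126 used.
Total value = 853.00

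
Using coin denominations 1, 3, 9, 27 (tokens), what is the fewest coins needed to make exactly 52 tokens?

Use the largest denomination that fits, subtract, and repeat.
52 = 1×27 + 2×9 + 2×3 + 1×1
Total coins = 1 + 2 + 2 + 1 = 6

6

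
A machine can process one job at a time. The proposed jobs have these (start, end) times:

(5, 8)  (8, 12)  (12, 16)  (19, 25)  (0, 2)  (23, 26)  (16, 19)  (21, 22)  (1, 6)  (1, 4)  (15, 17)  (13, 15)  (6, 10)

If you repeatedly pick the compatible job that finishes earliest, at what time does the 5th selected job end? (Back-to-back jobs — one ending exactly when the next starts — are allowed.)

17

Sorted by end: (0,2)  (1,4)  (1,6)  (5,8)  (6,10)  (8,12)  (13,15)  (12,16)  (15,17)  (16,19)  (21,22)  (19,25)  (23,26)
take (0,2); take (5,8); skip (6,10); take (8,12); take (13,15); take (15,17); skip (16,19); take (21,22); take (23,26).
Selected: (0,2) (5,8) (8,12) (13,15) (15,17) (21,22) (23,26)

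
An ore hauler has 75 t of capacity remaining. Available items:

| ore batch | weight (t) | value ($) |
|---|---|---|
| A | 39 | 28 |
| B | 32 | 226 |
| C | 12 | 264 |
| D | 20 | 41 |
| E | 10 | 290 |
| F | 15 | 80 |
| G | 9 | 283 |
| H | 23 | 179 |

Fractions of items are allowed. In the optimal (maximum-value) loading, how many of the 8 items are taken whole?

Greedy by value/weight ratio, highest first.
Order: G (283/9=31.44) > E (290/10=29.00) > C (264/12=22.00) > H (179/23=7.78) > B (226/32=7.06) > F (80/15=5.33) > D (41/20=2.05) > A (28/39=0.72)
Fill: take G (9 @ 283) → take E (10 @ 290) → take C (12 @ 264) → take H (23 @ 179) → take 21/32 of B → 148.31; 75/75 used.
4 item(s) taken whole; one partial (take 21/32 of B).

4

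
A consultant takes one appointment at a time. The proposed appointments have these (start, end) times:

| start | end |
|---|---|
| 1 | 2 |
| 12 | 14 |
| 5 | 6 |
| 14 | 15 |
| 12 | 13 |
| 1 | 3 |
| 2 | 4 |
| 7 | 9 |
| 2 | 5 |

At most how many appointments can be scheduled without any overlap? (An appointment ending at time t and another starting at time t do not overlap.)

6

Sort by end time and greedily take each interval whose start is ≥ the last chosen end.
Sorted by end: (1,2)  (1,3)  (2,4)  (2,5)  (5,6)  (7,9)  (12,13)  (12,14)  (14,15)
take (1,2); take (2,4); skip (2,5); take (5,6); take (7,9); take (12,13); take (14,15).
Selected 6 appointments.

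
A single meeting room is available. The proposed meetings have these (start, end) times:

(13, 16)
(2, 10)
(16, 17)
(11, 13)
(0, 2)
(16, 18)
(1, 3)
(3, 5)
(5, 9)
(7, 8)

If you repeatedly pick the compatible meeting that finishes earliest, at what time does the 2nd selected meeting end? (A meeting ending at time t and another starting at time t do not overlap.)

5

Order by finish time; keep every interval that doesn't clash with the previous kept one.
By end time: (0,2), (1,3), (3,5), (7,8), (5,9), (2,10), (11,13), (13,16), (16,17), (16,18).
Pick (0,2); next start ≥ 2 → (3,5); next start ≥ 5 → (7,8); next start ≥ 8 → (11,13); next start ≥ 13 → (13,16); next start ≥ 16 → (16,17).
Selected: (0,2) (3,5) (7,8) (11,13) (13,16) (16,17)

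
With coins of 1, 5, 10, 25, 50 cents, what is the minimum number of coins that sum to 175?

4

Greedy: take as many of the largest coin as possible, then repeat with the remainder.
175 = 3×50 + 1×25
Total coins = 3 + 1 = 4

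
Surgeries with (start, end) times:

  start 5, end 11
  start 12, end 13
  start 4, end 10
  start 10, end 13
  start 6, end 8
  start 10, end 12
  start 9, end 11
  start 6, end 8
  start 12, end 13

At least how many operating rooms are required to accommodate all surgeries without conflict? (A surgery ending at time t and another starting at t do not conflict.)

Count concurrent intervals with a sweep; the peak is the room count.
Events (time:±→running): 4:+→1 5:+→2 6:+→3 6:+→4 … peak 4.

4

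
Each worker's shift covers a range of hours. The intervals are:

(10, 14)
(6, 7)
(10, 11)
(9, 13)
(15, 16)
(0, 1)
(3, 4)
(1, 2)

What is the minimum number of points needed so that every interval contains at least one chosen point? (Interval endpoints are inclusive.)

Sorted: [0,1] [1,2] [3,4] [6,7] [10,11] [9,13] [10,14] [15,16]
{[0,1],[1,2]} hit by 1; {[3,4]} hit by 4; {[6,7]} hit by 7; {[10,11],[9,13],[10,14]} hit by 11; {[15,16]} hit by 16.
Points: 1, 4, 7, 11, 16 (5 total).

5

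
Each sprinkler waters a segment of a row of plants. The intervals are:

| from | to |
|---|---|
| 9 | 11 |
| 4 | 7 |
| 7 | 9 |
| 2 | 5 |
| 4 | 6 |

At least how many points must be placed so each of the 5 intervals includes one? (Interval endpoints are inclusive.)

2

Sort by right endpoint; whenever an interval is uncovered, place a point at its right end.
Sorted: [2,5] [4,6] [4,7] [7,9] [9,11]
{[2,5],[4,6],[4,7]} hit by 5; {[7,9],[9,11]} hit by 9.
Points: 5, 9 (2 total).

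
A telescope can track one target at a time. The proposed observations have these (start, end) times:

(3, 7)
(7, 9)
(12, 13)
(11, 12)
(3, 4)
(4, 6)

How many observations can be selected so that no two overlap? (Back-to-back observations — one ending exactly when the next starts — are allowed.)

5

Greedy by earliest finish: after sorting by end time, pick each interval compatible with the last pick.
By end time: (3,4), (4,6), (3,7), (7,9), (11,12), (12,13).
Pick (3,4); next start ≥ 4 → (4,6); next start ≥ 6 → (7,9); next start ≥ 9 → (11,12); next start ≥ 12 → (12,13).
Selected 5 observations.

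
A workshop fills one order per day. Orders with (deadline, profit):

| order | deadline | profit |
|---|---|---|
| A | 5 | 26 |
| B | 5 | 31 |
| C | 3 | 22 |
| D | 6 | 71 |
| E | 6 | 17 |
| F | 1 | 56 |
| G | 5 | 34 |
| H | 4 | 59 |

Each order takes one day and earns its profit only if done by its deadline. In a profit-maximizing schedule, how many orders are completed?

By profit: D(d6,71), H(d4,59), F(d1,56), G(d5,34), B(d5,31), A(d5,26), C(d3,22), E(d6,17)
D→slot 6; H→slot 4; F→slot 1; G→slot 5; B→slot 3; A→slot 2; C skipped; E skipped.
6 of 8 scheduled.

6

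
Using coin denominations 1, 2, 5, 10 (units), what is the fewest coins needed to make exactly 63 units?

8

63 = 6×10 + 1×2 + 1×1
Total coins = 6 + 1 + 1 = 8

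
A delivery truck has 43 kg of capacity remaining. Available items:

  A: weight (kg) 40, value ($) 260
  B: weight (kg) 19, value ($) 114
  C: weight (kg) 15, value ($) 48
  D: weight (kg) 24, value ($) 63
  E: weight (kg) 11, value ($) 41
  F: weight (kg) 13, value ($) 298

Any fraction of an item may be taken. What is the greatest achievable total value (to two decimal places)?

493.00

Greedy by value/weight ratio, highest first.
Order: F (298/13=22.92) > A (260/40=6.50) > B (114/19=6.00) > E (41/11=3.73) > C (48/15=3.20) > D (63/24=2.62)
Fill: take F (13 @ 298) → take 30/40 of A → 195.00; 43/43 used.
Total value = 493.00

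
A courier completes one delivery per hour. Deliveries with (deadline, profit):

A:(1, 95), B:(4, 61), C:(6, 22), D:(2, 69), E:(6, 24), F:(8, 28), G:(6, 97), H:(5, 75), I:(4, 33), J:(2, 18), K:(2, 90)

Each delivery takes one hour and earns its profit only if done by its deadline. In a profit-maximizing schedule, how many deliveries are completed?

Take jobs in profit order; each goes to the latest open slot no later than its deadline.
Profit order: G=97 A=95 K=90 H=75 D=69 B=61 I=33 F=28 E=24 C=22 J=18
Assign: G→slot 6, A→slot 1, K→slot 2, H→slot 5, D skipped, B→slot 4, I→slot 3, F→slot 8, E skipped, C skipped, J skipped.
Slots: [1:A] [2:K] [3:I] [4:B] [5:H] [6:G] [8:F]
7 of 11 scheduled.

7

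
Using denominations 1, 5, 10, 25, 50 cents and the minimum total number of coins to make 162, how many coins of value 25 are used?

Use the largest denomination that fits, subtract, and repeat.
162 − 3×50→12 − 1×10→2 − 2×1→0
Count of 25: 0

0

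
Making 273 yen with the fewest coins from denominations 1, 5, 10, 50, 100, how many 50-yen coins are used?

1

Greedy: take as many of the largest coin as possible, then repeat with the remainder.
273 = 2×100 + 1×50 + 2×10 + 3×1
Count of 50: 1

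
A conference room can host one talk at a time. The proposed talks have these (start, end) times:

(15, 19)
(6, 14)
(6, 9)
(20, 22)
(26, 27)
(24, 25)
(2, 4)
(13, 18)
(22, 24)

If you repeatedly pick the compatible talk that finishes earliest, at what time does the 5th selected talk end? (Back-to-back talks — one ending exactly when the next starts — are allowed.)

24

Sorted by end: (2,4)  (6,9)  (6,14)  (13,18)  (15,19)  (20,22)  (22,24)  (24,25)  (26,27)
take (2,4); take (6,9); take (13,18); skip (15,19); take (20,22); take (22,24); take (24,25); take (26,27).
Selected: (2,4) (6,9) (13,18) (20,22) (22,24) (24,25) (26,27)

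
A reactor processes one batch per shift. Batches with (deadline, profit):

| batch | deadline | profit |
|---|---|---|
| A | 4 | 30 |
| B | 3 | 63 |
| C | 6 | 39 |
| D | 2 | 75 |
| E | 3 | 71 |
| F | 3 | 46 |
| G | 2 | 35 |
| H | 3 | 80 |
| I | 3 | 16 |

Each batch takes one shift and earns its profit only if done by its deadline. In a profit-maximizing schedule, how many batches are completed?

By profit: H(d3,80), D(d2,75), E(d3,71), B(d3,63), F(d3,46), C(d6,39), G(d2,35), A(d4,30), I(d3,16)
H→slot 3; D→slot 2; E→slot 1; B skipped; F skipped; C→slot 6; G skipped; A→slot 4; I skipped.
5 of 9 scheduled.

5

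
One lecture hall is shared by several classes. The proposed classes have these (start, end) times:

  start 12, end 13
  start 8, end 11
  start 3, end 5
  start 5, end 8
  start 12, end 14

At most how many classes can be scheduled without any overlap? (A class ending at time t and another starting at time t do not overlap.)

4

Order by finish time; keep every interval that doesn't clash with the previous kept one.
Sorted by end: (3,5)  (5,8)  (8,11)  (12,13)  (12,14)
take (3,5); take (5,8); take (8,11); take (12,13).
Selected 4 classes.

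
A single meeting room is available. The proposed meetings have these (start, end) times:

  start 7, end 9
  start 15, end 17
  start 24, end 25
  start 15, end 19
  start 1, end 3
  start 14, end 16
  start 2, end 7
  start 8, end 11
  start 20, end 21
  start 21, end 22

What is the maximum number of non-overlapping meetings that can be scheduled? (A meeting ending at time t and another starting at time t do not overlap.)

By end time: (1,3), (2,7), (7,9), (8,11), (14,16), (15,17), (15,19), (20,21), (21,22), (24,25).
Pick (1,3); next start ≥ 3 → (7,9); next start ≥ 9 → (14,16); next start ≥ 16 → (20,21); next start ≥ 21 → (21,22); next start ≥ 22 → (24,25).
Selected 6 meetings.

6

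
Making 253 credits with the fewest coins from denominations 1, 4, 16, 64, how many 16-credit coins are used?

3

253 − 3×64→61 − 3×16→13 − 3×4→1 − 1×1→0
Count of 16: 3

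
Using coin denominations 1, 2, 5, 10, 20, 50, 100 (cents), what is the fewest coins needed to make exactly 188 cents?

7

Greedy: take as many of the largest coin as possible, then repeat with the remainder.
188 − 1×100→88 − 1×50→38 − 1×20→18 − 1×10→8 − 1×5→3 − 1×2→1 − 1×1→0
Total coins = 1 + 1 + 1 + 1 + 1 + 1 + 1 = 7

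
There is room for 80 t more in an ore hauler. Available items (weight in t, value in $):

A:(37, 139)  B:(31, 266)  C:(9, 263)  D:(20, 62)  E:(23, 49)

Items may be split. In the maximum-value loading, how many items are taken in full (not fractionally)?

Greedy by value/weight ratio, highest first.
Ratios (sorted): C 29.22, B 8.58, A 3.76, D 3.10, E 2.13
take C (9 @ 263); take B (31 @ 266); take A (37 @ 139); take 3/20 of D → 9.30. Capacity used 80/80.
3 item(s) taken whole; one partial (take 3/20 of D).

3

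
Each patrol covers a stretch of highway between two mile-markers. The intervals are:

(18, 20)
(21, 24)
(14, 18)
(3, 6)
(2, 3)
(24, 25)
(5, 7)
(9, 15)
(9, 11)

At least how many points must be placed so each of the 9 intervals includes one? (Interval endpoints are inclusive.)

5

Process intervals by earliest right end; each time one isn't hit yet, stab at its right endpoint.
Sorted: [2,3] [3,6] [5,7] [9,11] [9,15] [14,18] [18,20] [21,24] [24,25]
{[2,3],[3,6]} hit by 3; {[5,7]} hit by 7; {[9,11],[9,15]} hit by 11; {[14,18],[18,20]} hit by 18; {[21,24],[24,25]} hit by 24.
Points: 3, 7, 11, 18, 24 (5 total).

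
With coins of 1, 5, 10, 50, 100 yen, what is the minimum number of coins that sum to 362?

362 = 3×100 + 1×50 + 1×10 + 2×1
Total coins = 3 + 1 + 1 + 2 = 7

7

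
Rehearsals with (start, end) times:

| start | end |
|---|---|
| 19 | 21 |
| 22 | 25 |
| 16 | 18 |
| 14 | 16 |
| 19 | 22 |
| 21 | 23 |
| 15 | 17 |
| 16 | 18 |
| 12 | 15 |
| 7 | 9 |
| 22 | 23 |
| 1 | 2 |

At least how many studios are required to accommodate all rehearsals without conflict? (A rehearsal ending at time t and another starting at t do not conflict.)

3

The answer is the maximum number of intervals overlapping at any instant.
Events (time:±→running): 1:+→1 2:-→0 7:+→1 9:-→0 12:+→1 14:+→2 15:-→1 15:+→2 16:-→1 16:+→2 16:+→3 … peak 3.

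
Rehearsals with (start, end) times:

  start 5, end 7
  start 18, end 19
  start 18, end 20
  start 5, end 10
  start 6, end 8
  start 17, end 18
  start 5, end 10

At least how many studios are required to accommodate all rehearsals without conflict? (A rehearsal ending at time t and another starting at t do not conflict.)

Count concurrent intervals with a sweep; the peak is the room count.
starts: [5, 5, 5, 6, 17, 18, 18]
ends:   [7, 8, 10, 10, 18, 19, 20]
s5→1 s5→2 s5→3 s6→4  — peak 4.

4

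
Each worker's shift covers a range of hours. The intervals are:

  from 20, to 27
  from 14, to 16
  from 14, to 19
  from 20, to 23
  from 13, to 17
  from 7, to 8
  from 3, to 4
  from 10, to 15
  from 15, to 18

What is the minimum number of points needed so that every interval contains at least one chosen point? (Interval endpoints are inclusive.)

Process intervals by earliest right end; each time one isn't hit yet, stab at its right endpoint.
Sorted: [3,4] [7,8] [10,15] [14,16] [13,17] [15,18] [14,19] [20,23] [20,27]
{[3,4]} hit by 4; {[7,8]} hit by 8; {[10,15],[14,16],[13,17],[15,18],[14,19]} hit by 15; {[20,23],[20,27]} hit by 23.
Points: 4, 8, 15, 23 (4 total).

4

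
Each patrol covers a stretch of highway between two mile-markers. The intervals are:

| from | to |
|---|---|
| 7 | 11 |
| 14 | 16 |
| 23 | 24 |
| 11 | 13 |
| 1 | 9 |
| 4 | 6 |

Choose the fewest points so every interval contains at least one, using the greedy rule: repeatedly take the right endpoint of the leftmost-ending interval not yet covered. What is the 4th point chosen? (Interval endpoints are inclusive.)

Process intervals by earliest right end; each time one isn't hit yet, stab at its right endpoint.
By right end: [4,6]  [1,9]  [7,11]  [11,13]  [14,16]  [23,24]
[4,6] uncovered → point at 6; [7,11] uncovered → point at 11; [14,16] uncovered → point at 16; [23,24] uncovered → point at 24.
Points: 6, 11, 16, 24 (4 total).

24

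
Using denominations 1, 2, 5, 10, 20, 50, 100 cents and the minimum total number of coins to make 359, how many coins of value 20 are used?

0

Greedy: take as many of the largest coin as possible, then repeat with the remainder.
359 = 3×100 + 1×50 + 1×5 + 2×2
Count of 20: 0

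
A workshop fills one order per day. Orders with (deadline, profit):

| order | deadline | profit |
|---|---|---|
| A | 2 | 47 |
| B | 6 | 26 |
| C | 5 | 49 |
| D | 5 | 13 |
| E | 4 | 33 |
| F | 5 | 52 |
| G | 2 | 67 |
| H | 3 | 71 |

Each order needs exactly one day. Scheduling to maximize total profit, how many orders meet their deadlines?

Sort by profit descending; place each in the latest free slot ≤ its deadline.
Profit order: H=71 G=67 F=52 C=49 A=47 E=33 B=26 D=13
Assign: H→slot 3, G→slot 2, F→slot 5, C→slot 4, A→slot 1, E skipped, B→slot 6, D skipped.
Slots: [1:A] [2:G] [3:H] [4:C] [5:F] [6:B]
6 of 8 scheduled.

6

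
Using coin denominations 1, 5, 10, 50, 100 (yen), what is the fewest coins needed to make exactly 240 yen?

6

Use the largest denomination that fits, subtract, and repeat.
240 = 2×100 + 4×10
Total coins = 2 + 4 = 6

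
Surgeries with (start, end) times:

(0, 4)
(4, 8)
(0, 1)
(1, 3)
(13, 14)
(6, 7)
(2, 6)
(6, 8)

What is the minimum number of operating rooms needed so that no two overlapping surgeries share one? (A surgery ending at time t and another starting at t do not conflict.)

Count concurrent intervals with a sweep; the peak is the room count.
starts: [0, 0, 1, 2, 4, 6, 6, 13]
ends:   [1, 3, 4, 6, 7, 8, 8, 14]
s0→1 s0→2 e1→1 s1→2 s2→3  — peak 3.

3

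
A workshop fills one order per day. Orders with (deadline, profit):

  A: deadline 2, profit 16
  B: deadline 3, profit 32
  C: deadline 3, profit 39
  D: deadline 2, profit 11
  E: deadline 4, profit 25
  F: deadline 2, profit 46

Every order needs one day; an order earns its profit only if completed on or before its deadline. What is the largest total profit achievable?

Profit order: F=46 C=39 B=32 E=25 A=16 D=11
Assign: F→slot 2, C→slot 3, B→slot 1, E→slot 4, A skipped, D skipped.
Slots: [1:B] [2:F] [3:C] [4:E]
Profit = 32 + 46 + 39 + 25 = 142

142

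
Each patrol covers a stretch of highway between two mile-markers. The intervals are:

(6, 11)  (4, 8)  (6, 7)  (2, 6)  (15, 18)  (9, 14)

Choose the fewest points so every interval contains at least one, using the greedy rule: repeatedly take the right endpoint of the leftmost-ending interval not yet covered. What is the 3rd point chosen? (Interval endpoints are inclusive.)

Sort by right endpoint; whenever an interval is uncovered, place a point at its right end.
Sorted: [2,6] [6,7] [4,8] [6,11] [9,14] [15,18]
{[2,6],[6,7],[4,8],[6,11]} hit by 6; {[9,14]} hit by 14; {[15,18]} hit by 18.
Points: 6, 14, 18 (3 total).

18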